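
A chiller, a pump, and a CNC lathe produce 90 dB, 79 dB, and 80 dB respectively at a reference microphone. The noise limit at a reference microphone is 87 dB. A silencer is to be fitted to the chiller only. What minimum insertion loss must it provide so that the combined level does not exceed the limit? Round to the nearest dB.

5 dB

Everything except the chiller sums to 10^(79/10) + 10^(80/10) = 1.794e+08 in linear terms, 82.54 dB.
The limit corresponds to 10^(87/10) = 5.012e+08; subtracting the fixed part leaves 3.218e+08 for the chiller, i.e. 85.08 dB.
Required insertion loss = 90 − 85.08 = 4.92 dB.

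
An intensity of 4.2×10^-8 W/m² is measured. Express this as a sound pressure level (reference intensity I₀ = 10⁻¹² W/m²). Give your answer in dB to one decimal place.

46.2 dB

L = 10·log₁₀(I/I₀) = 10·log₁₀(4.2×10^-8/10⁻¹²) = 10·log₁₀(4.2×10^4).
L = 10·(0.6232 + 4) = 46.23 dB.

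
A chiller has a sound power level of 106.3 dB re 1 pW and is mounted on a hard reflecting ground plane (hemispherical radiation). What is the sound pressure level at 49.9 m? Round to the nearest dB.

64 dB

L_p = L_w − 10·log₁₀(2π·r²) with r = 49.9 m.
2π·r² = 1.565e+04 m², 10·log₁₀ of that is 41.944 dB.
L_p = 106.3 − 41.944 = 64.36 dB.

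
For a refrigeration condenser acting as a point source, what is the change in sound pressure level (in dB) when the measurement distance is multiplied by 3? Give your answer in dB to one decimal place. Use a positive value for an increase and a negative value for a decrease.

Point-source spreading: ΔL = −20·log₁₀(r₂/r₁).
ΔL = −20·log₁₀(3) = -9.54 dB.

-9.5 dB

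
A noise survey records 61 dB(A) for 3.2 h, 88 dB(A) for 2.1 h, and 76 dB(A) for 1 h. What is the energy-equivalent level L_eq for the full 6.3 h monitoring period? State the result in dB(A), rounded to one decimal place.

83.4 dB(A)

The energy average is taken in the linear domain: L_eq = 10·log₁₀[(Σ tᵢ·10^(Lᵢ/10))/T], T = 6.3 h.
Σ tᵢ·10^(Lᵢ/10) = 3.2·10^(61/10) + 2.1·10^(88/10) + 1·10^(76/10) = 1.369e+09.
L_eq = 10·log₁₀(1.369e+09/6.3) = 83.37 dB(A).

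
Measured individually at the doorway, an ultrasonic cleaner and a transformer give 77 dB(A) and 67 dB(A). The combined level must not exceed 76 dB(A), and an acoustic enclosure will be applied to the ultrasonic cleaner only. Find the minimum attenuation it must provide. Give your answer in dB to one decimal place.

The untreated sources together contribute 10^(67/10) = 5.012e+06, i.e. 67.00 dB(A).
The limit corresponds to 10^(76/10) = 3.981e+07; subtracting the fixed part leaves 3.480e+07 for the ultrasonic cleaner, i.e. 75.42 dB(A).
Required insertion loss = 77 − 75.42 = 1.58 dB.

1.6 dB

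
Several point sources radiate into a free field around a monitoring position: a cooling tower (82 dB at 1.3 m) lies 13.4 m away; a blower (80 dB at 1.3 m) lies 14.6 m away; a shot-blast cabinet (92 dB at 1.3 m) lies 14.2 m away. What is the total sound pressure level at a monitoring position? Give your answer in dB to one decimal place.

First find each source's level at the receiver (point-source: −20·log₁₀(r/r_ref)), then combine on an intensity basis.
cooling tower: 82 − 20·log₁₀(13.4/1.3) = 82 − 20.26 = 61.74 dB.
blower: 80 − 20·log₁₀(14.6/1.3) = 80 − 21.01 = 58.99 dB.
shot-blast cabinet: 92 − 20·log₁₀(14.2/1.3) = 92 − 20.77 = 71.23 dB.
Σ 10^(L/10) = 1.557e+07 → L_total = 10·log₁₀(1.557e+07) = 71.92 dB.

71.9 dB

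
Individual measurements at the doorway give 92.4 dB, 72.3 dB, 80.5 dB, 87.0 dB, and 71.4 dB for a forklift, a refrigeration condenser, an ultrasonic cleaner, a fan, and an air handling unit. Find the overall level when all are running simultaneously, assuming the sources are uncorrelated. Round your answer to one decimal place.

93.8 dB

For uncorrelated sources the intensities add, so convert each level to linear form, sum, and take 10·log₁₀ of the total.
Σ 10^(L/10) = 10^(92.4/10) + 10^(72.3/10) + 10^(80.5/10) + 10^(87.0/10) + 10^(71.4/10) = 2.382e+09.
L_total = 10·log₁₀(2.382e+09) = 93.77 dB.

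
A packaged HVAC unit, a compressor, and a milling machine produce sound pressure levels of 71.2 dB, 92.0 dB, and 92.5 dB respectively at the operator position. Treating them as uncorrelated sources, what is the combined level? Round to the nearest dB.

Incoherent sources combine by intensity addition: L_total = 10·log₁₀(Σ 10^(L_i/10)).
Σ 10^(L/10) = 10^(71.2/10) + 10^(92.0/10) + 10^(92.5/10) = 3.376e+09.
L_total = 10·log₁₀(3.376e+09) = 95.28 dB.

95 dB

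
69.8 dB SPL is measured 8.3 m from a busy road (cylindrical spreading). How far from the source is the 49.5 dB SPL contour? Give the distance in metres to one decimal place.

889.4 m

The 20.3 dB drop corresponds to a distance ratio of 10^(20.3/10) for a line source.
r₂ = 8.3·10^((69.8−49.5)/10) = 8.3·10^(20.3/10) = 889.36 m.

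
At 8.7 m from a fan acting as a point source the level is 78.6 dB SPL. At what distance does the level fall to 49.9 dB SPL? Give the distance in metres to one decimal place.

The 28.7 dB drop corresponds to a distance ratio of 10^(28.7/20) for a point source.
r₂ = 8.7·10^((78.6−49.9)/20) = 8.7·10^(28.7/20) = 236.88 m.

236.9 m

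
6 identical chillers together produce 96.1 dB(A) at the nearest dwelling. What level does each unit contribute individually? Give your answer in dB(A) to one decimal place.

88.3 dB(A)

6 equal contributions raise the level by 10·log₁₀ 6 = 7.782 dB, so each unit alone gives 96.1 − 7.782.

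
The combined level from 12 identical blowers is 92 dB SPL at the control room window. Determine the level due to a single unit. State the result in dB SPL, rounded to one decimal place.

81.2 dB SPL

Dividing the total intensity by 12 lowers the level by 10·log₁₀ 12 = 10.792 dB: L₁ = 92 − 10.792.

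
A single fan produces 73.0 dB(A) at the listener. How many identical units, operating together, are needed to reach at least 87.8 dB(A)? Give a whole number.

31

Need L₁ + 10·log₁₀ N ≥ 87.8, i.e. log₁₀ N ≥ 1.48.
N ≥ 10^(14.8/10) = 30.200, so N = 31.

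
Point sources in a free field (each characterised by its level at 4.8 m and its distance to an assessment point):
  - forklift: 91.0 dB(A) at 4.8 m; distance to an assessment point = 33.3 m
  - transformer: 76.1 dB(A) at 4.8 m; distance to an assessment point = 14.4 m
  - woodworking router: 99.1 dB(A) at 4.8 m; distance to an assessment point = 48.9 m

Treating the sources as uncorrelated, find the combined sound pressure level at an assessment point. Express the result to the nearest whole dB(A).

80 dB(A)

Apply inverse-square spreading to bring every level to the receiver, then sum 10^(L/10).
forklift: 91.0 − 20·log₁₀(33.3/4.8) = 91.0 − 16.82 = 74.18 dB(A).
transformer: 76.1 − 20·log₁₀(14.4/4.8) = 76.1 − 9.54 = 66.56 dB(A).
woodworking router: 99.1 − 20·log₁₀(48.9/4.8) = 99.1 − 20.16 = 78.94 dB(A).
Σ 10^(L/10) = 1.090e+08 → L_total = 10·log₁₀(1.090e+08) = 80.37 dB(A).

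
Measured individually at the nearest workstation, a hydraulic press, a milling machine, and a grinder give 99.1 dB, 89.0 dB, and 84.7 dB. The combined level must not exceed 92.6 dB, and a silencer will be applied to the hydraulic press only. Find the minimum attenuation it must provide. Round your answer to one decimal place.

Fixed contribution from the other sources: Σ 10^(L/10) = 10^(89.0/10) + 10^(84.7/10) = 1.089e+09 (90.37 dB).
To meet 92.6 dB overall, the treated hydraulic press may contribute at most 10^(92.6/10) − 1.089e+09 = 7.303e+08, i.e. 88.63 dB.
So the hydraulic press must be reduced from 99.1 to 88.63 dB: IL = 10.47 dB.

10.5 dB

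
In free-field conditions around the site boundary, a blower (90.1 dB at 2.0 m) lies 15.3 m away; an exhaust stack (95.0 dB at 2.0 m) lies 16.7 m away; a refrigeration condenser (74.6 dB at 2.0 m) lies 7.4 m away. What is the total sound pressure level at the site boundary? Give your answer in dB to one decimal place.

Propagate each source to the receiver with L = L_ref − 20·log₁₀(r/r_ref), then add intensities.
blower: 90.1 − 20·log₁₀(15.3/2.0) = 90.1 − 17.67 = 72.43 dB.
exhaust stack: 95.0 − 20·log₁₀(16.7/2.0) = 95.0 − 18.43 = 76.57 dB.
refrigeration condenser: 74.6 − 20·log₁₀(7.4/2.0) = 74.6 − 11.36 = 63.24 dB.
Σ 10^(L/10) = 6.495e+07 → L_total = 10·log₁₀(6.495e+07) = 78.13 dB.

78.1 dB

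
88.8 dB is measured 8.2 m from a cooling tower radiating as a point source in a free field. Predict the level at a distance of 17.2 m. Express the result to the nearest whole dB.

82 dB

Point-source attenuation: ΔL = 20·log₁₀(r₂/r₁) = 20·log₁₀(17.2/8.2) = 6.434 dB.
L₂ = 88.8 − 20·log₁₀(17.2/8.2) = 88.8 − 6.434 = 82.37 dB.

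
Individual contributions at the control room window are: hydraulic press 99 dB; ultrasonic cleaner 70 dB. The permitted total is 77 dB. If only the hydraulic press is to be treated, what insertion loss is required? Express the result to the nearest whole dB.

23 dB

The untreated sources together contribute 10^(70/10) = 1.000e+07, i.e. 70.00 dB.
To meet 77 dB overall, the treated hydraulic press may contribute at most 10^(77/10) − 1.000e+07 = 4.012e+07, i.e. 76.03 dB.
Required insertion loss = 99 − 76.03 = 22.97 dB.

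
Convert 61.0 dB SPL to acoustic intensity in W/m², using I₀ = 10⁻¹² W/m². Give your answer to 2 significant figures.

L = 10·log₁₀(I/I₀) ⇒ I = I₀·10^(L/10) = 10⁻¹² × 10^6.10.

1.3e-06 W/m²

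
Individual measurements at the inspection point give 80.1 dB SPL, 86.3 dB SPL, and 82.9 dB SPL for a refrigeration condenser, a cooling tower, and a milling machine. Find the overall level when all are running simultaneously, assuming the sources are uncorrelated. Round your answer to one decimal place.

For uncorrelated sources the intensities add, so convert each level to linear form, sum, and take 10·log₁₀ of the total.
Σ 10^(L/10) = 10^(80.1/10) + 10^(86.3/10) + 10^(82.9/10) = 7.239e+08.
L_total = 10·log₁₀(7.239e+08) = 88.60 dB SPL.

88.6 dB SPL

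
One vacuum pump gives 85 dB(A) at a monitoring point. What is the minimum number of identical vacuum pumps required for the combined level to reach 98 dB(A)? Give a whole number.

Need L₁ + 10·log₁₀ N ≥ 98, i.e. log₁₀ N ≥ 1.30.
N ≥ 10^(13.0/10) = 19.953, so N = 20.

20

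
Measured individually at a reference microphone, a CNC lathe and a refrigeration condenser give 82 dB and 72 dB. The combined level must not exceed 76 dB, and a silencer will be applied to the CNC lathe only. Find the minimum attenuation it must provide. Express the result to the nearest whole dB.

8 dB

The untreated sources together contribute 10^(72/10) = 1.585e+07, i.e. 72.00 dB.
To meet 76 dB overall, the treated CNC lathe may contribute at most 10^(76/10) − 1.585e+07 = 2.396e+07, i.e. 73.80 dB.
Required insertion loss = 82 − 73.80 = 8.20 dB.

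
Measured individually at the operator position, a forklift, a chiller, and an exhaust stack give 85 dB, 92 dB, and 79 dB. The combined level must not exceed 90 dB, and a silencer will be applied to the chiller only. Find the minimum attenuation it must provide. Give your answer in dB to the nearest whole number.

4 dB

The untreated sources together contribute 10^(85/10) + 10^(79/10) = 3.957e+08, i.e. 85.97 dB.
The limit corresponds to 10^(90/10) = 1.000e+09; subtracting the fixed part leaves 6.043e+08 for the chiller, i.e. 87.81 dB.
Required insertion loss = 92 − 87.81 = 4.19 dB.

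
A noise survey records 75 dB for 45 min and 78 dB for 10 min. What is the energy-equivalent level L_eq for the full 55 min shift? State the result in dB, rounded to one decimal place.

Weight each interval's intensity by its duration and average over T = 55 min:
Σ tᵢ·10^(Lᵢ/10) = 45·10^(75/10) + 10·10^(78/10) = 2.054e+09.
L_eq = 10·log₁₀(2.054e+09/55) = 75.72 dB.

75.7 dB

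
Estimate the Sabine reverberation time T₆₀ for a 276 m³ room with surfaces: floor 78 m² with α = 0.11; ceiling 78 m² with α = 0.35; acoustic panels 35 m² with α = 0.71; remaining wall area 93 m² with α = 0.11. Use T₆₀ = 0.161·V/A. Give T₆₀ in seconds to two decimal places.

A = Σ Sᵢαᵢ = 78·0.11 + 78·0.35 + 35·0.71 + 93·0.11 = 70.96 m².
T₆₀ = 0.161·V/A = 0.161·276/70.96 = 0.626 s.

0.63 s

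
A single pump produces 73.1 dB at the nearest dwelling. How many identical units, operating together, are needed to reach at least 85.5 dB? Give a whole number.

N identical sources give L₁ + 10·log₁₀ N, so require 10·log₁₀ N ≥ 85.5 − 73.1 = 12.4 dB.
N ≥ 10^(12.4/10) = 17.378, so N = 18.

18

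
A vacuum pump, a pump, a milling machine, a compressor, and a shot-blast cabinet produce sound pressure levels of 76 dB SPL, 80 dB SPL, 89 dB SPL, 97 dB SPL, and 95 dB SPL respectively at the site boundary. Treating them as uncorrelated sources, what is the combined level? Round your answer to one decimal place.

99.6 dB SPL

Incoherent sources combine by intensity addition: L_total = 10·log₁₀(Σ 10^(L_i/10)).
Σ 10^(L/10) = 10^(76/10) + 10^(80/10) + 10^(89/10) + 10^(97/10) + 10^(95/10) = 9.108e+09.
L_total = 10·log₁₀(9.108e+09) = 99.59 dB SPL.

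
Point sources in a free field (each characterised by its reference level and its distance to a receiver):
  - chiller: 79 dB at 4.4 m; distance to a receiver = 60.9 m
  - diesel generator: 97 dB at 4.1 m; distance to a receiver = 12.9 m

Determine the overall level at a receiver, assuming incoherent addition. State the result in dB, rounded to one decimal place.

Apply inverse-square spreading to bring every level to the receiver, then sum 10^(L/10).
chiller: 79 − 20·log₁₀(60.9/4.4) = 79 − 22.82 = 56.18 dB.
diesel generator: 97 − 20·log₁₀(12.9/4.1) = 97 − 9.96 = 87.04 dB.
Σ 10^(L/10) = 5.067e+08 → L_total = 10·log₁₀(5.067e+08) = 87.05 dB.

87.0 dB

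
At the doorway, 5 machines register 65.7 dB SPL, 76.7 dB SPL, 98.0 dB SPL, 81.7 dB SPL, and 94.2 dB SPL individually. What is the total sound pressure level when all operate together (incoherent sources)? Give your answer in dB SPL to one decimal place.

Incoherent sources combine by intensity addition: L_total = 10·log₁₀(Σ 10^(L_i/10)).
Σ 10^(L/10) = 10^(65.7/10) + 10^(76.7/10) + 10^(98.0/10) + 10^(81.7/10) + 10^(94.2/10) = 9.138e+09.
L_total = 10·log₁₀(9.138e+09) = 99.61 dB SPL.

99.6 dB SPL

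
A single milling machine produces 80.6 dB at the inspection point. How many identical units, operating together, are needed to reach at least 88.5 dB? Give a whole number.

N identical sources give L₁ + 10·log₁₀ N, so require 10·log₁₀ N ≥ 88.5 − 80.6 = 7.9 dB.
N ≥ 10^(7.9/10) = 6.166, so N = 7.

7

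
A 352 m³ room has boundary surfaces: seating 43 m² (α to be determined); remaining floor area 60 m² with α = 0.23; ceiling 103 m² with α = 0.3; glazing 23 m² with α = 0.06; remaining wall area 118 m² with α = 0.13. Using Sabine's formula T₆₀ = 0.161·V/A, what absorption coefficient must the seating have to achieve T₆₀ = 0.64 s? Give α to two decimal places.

0.63

Required total absorption A = 0.161·352/0.64 = 88.55 m².
Absorption from the other surfaces = 60·0.23 + 103·0.3 + 23·0.06 + 118·0.13 = 61.42 m², so the seating must supply 27.13 m² over 43 m².
α = 27.13/43 = 0.631.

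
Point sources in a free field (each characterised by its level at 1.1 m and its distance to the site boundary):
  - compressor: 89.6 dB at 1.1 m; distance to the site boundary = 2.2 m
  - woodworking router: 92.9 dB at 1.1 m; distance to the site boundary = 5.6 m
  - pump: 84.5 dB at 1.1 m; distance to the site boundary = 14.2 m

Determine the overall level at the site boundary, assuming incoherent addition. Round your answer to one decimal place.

84.8 dB

Propagate each source to the receiver with L = L_ref − 20·log₁₀(r/r_ref), then add intensities.
compressor: 89.6 − 20·log₁₀(2.2/1.1) = 89.6 − 6.02 = 83.58 dB.
woodworking router: 92.9 − 20·log₁₀(5.6/1.1) = 92.9 − 14.14 = 78.76 dB.
pump: 84.5 − 20·log₁₀(14.2/1.1) = 84.5 − 22.22 = 62.28 dB.
Σ 10^(L/10) = 3.049e+08 → L_total = 10·log₁₀(3.049e+08) = 84.84 dB.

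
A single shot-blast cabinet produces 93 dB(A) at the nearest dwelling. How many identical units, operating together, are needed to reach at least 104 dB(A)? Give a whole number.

N identical sources give L₁ + 10·log₁₀ N, so require 10·log₁₀ N ≥ 104 − 93 = 11.0 dB.
N ≥ 10^(11.0/10) = 12.589, so N = 13.

13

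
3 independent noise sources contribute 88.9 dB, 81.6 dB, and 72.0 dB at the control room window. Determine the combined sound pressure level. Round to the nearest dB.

Incoherent sources combine by intensity addition: L_total = 10·log₁₀(Σ 10^(L_i/10)).
Σ 10^(L/10) = 10^(88.9/10) + 10^(81.6/10) + 10^(72.0/10) = 9.366e+08.
L_total = 10·log₁₀(9.366e+08) = 89.72 dB.

90 dB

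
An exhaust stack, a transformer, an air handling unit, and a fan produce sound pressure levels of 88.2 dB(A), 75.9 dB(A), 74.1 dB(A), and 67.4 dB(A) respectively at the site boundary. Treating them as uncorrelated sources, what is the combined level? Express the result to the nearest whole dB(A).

For uncorrelated sources the intensities add, so convert each level to linear form, sum, and take 10·log₁₀ of the total.
Σ 10^(L/10) = 10^(88.2/10) + 10^(75.9/10) + 10^(74.1/10) + 10^(67.4/10) = 7.308e+08.
L_total = 10·log₁₀(7.308e+08) = 88.64 dB(A).

89 dB(A)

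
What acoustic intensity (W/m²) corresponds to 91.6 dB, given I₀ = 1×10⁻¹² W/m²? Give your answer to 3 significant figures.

L = 10·log₁₀(I/I₀) ⇒ I = I₀·10^(L/10) = 10⁻¹² × 10^9.16.

0.00145 W/m²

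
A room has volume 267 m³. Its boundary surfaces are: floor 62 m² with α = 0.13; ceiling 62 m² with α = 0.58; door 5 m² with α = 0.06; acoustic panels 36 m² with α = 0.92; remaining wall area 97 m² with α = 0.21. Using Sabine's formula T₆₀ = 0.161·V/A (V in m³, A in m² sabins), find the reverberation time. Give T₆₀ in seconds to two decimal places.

0.44 s

A = Σ Sᵢαᵢ = 62·0.13 + 62·0.58 + 5·0.06 + 36·0.92 + 97·0.21 = 97.81 m².
T₆₀ = 0.161 × 267 / 97.81 = 0.439 s.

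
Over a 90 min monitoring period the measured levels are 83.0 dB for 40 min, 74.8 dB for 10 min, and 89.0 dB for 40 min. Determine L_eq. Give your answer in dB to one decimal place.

86.5 dB

L_eq = 10·log₁₀[(1/T)·Σ tᵢ·10^(Lᵢ/10)] with T = 90 min.
Σ tᵢ·10^(Lᵢ/10) = 40·10^(83.0/10) + 10·10^(74.8/10) + 40·10^(89.0/10) = 4.006e+10.
L_eq = 10·log₁₀(4.006e+10/90) = 86.48 dB.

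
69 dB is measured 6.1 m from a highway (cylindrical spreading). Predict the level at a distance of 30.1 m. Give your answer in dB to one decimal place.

For a line source, L₂ = L₁ − 10·log₁₀(r₂/r₁).
L₂ = 69 − 10·log₁₀(30.1/6.1) = 69 − 6.932 = 62.07 dB.

62.1 dB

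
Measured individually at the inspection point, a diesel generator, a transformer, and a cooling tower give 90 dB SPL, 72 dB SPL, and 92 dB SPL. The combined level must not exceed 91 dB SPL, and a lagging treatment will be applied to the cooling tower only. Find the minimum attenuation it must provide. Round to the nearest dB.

8 dB

The untreated sources together contribute 10^(90/10) + 10^(72/10) = 1.016e+09, i.e. 90.07 dB SPL.
The limit corresponds to 10^(91/10) = 1.259e+09; subtracting the fixed part leaves 2.431e+08 for the cooling tower, i.e. 83.86 dB SPL.
Required insertion loss = 92 − 83.86 = 8.14 dB.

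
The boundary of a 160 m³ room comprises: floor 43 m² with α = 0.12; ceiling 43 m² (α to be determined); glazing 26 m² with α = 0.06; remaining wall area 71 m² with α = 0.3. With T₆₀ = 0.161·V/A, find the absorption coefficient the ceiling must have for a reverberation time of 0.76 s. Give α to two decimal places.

A = 0.161·V/T₆₀ = 0.161·160/0.76 = 33.89 m² sabins.
Absorption from the other surfaces = 43·0.12 + 26·0.06 + 71·0.3 = 28.02 m², so the ceiling must supply 5.87 m² over 43 m².
α = 5.87/43 = 0.137.

0.14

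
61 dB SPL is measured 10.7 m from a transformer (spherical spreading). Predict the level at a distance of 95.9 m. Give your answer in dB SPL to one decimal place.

For a point source, L₂ = L₁ − 20·log₁₀(r₂/r₁).
L₂ = 61 − 20·log₁₀(95.9/10.7) = 61 − 19.049 = 41.95 dB SPL.

42.0 dB SPL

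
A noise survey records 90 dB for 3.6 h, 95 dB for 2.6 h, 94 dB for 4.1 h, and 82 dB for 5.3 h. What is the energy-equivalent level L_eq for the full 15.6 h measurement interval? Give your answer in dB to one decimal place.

91.7 dB

The energy average is taken in the linear domain: L_eq = 10·log₁₀[(Σ tᵢ·10^(Lᵢ/10))/T], T = 15.6 h.
Σ tᵢ·10^(Lᵢ/10) = 3.6·10^(90/10) + 2.6·10^(95/10) + 4.1·10^(94/10) + 5.3·10^(82/10) = 2.296e+10.
L_eq = 10·log₁₀(2.296e+10/15.6) = 91.68 dB.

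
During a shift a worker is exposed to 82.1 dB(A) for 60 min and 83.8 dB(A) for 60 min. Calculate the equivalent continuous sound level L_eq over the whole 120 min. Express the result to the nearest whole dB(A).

83 dB(A)

Weight each interval's intensity by its duration and average over T = 120 min:
Σ tᵢ·10^(Lᵢ/10) = 60·10^(82.1/10) + 60·10^(83.8/10) = 2.412e+10.
L_eq = 10·log₁₀(2.412e+10/120) = 83.03 dB(A).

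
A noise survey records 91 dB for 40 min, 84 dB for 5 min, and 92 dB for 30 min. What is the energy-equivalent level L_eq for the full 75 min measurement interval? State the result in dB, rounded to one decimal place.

L_eq = 10·log₁₀[(1/T)·Σ tᵢ·10^(Lᵢ/10)] with T = 75 min.
Σ tᵢ·10^(Lᵢ/10) = 40·10^(91/10) + 5·10^(84/10) + 30·10^(92/10) = 9.916e+10.
L_eq = 10·log₁₀(9.916e+10/75) = 91.21 dB.

91.2 dB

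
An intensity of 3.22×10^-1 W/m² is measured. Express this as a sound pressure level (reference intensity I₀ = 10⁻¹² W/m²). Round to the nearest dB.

115 dB

Dividing by I₀ shifts the exponent by 12: I/I₀ = 3.22×10^11.
L = 10·(0.5079 + 11) = 115.08 dB.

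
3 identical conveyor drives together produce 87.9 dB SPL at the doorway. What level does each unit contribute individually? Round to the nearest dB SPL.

For N identical incoherent sources L_total = L₁ + 10·log₁₀ N, so L₁ = 87.9 − 10·log₁₀(3) = 87.9 − 4.771.

83 dB SPL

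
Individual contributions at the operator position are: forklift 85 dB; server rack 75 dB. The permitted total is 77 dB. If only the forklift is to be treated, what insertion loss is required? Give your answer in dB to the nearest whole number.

12 dB

Everything except the forklift sums to 10^(75/10) = 3.162e+07 in linear terms, 75.00 dB.
The limit corresponds to 10^(77/10) = 5.012e+07; subtracting the fixed part leaves 1.850e+07 for the forklift, i.e. 72.67 dB.
So the forklift must be reduced from 85 to 72.67 dB: IL = 12.33 dB.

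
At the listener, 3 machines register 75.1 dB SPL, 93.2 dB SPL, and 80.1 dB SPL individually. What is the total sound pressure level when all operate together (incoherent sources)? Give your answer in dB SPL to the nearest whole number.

93 dB SPL

For uncorrelated sources the intensities add, so convert each level to linear form, sum, and take 10·log₁₀ of the total.
Σ 10^(L/10) = 10^(75.1/10) + 10^(93.2/10) + 10^(80.1/10) = 2.224e+09.
L_total = 10·log₁₀(2.224e+09) = 93.47 dB SPL.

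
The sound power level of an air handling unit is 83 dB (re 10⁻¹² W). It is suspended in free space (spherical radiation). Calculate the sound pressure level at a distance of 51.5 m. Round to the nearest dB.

L_p = L_w − 10·log₁₀(4π·r²) with r = 51.5 m.
4π·r² = 3.333e+04 m², 10·log₁₀ of that is 45.228 dB.
L_p = 83 − 45.228 = 37.77 dB.

38 dB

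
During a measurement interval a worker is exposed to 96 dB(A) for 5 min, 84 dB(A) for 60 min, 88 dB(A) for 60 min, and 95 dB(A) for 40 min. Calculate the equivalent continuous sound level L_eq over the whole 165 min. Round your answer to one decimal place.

90.8 dB(A)

Weight each interval's intensity by its duration and average over T = 165 min:
Σ tᵢ·10^(Lᵢ/10) = 5·10^(96/10) + 60·10^(84/10) + 60·10^(88/10) + 40·10^(95/10) = 1.993e+11.
L_eq = 10·log₁₀(1.993e+11/165) = 90.82 dB(A).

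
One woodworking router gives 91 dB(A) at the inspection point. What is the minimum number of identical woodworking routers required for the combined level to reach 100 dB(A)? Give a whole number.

8

Need L₁ + 10·log₁₀ N ≥ 100, i.e. log₁₀ N ≥ 0.90.
N ≥ 10^(9.0/10) = 7.943, so N = 8.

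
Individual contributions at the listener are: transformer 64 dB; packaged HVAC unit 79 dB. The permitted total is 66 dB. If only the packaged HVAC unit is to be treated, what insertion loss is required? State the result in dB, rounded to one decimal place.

17.3 dB

The untreated sources together contribute 10^(64/10) = 2.512e+06, i.e. 64.00 dB.
To meet 66 dB overall, the treated packaged HVAC unit may contribute at most 10^(66/10) − 2.512e+06 = 1.469e+06, i.e. 61.67 dB.
Required insertion loss = 79 − 61.67 = 17.33 dB.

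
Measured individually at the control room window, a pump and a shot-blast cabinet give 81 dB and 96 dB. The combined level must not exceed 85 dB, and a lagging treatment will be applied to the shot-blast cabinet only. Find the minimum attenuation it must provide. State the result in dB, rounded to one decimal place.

13.2 dB

Fixed contribution from the other source: Σ 10^(L/10) = 10^(81/10) = 1.259e+08 (81.00 dB).
The limit corresponds to 10^(85/10) = 3.162e+08; subtracting the fixed part leaves 1.903e+08 for the shot-blast cabinet, i.e. 82.80 dB.
Required insertion loss = 96 − 82.80 = 13.20 dB.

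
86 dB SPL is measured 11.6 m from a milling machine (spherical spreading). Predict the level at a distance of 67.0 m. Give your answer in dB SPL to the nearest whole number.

71 dB SPL

Point-source attenuation: ΔL = 20·log₁₀(r₂/r₁) = 20·log₁₀(67.0/11.6) = 15.232 dB.
L₂ = 86 − 20·log₁₀(67.0/11.6) = 86 − 15.232 = 70.77 dB SPL.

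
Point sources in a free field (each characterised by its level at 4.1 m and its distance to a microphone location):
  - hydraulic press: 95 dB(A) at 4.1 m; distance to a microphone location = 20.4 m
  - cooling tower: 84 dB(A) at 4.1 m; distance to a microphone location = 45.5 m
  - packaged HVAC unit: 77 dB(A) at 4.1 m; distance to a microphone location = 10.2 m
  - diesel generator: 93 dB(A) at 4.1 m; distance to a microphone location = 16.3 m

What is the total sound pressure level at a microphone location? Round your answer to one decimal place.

First find each source's level at the receiver (point-source: −20·log₁₀(r/r_ref)), then combine on an intensity basis.
hydraulic press: 95 − 20·log₁₀(20.4/4.1) = 95 − 13.94 = 81.06 dB(A).
cooling tower: 84 − 20·log₁₀(45.5/4.1) = 84 − 20.90 = 63.10 dB(A).
packaged HVAC unit: 77 − 20·log₁₀(10.2/4.1) = 77 − 7.92 = 69.08 dB(A).
diesel generator: 93 − 20·log₁₀(16.3/4.1) = 93 − 11.99 = 81.01 dB(A).
Σ 10^(L/10) = 2.641e+08 → L_total = 10·log₁₀(2.641e+08) = 84.22 dB(A).

84.2 dB(A)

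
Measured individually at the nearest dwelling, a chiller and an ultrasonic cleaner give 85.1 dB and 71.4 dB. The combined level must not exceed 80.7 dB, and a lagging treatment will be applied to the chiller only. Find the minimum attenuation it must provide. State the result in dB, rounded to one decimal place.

4.9 dB

Fixed contribution from the other source: Σ 10^(L/10) = 10^(71.4/10) = 1.380e+07 (71.40 dB).
To meet 80.7 dB overall, the treated chiller may contribute at most 10^(80.7/10) − 1.380e+07 = 1.037e+08, i.e. 80.16 dB.
So the chiller must be reduced from 85.1 to 80.16 dB: IL = 4.94 dB.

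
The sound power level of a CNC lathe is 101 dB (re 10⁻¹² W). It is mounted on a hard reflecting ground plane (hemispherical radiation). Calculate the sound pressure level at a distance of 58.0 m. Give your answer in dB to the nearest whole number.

L_p = L_w − 10·log₁₀(2π·r²) with r = 58.0 m.
2π·r² = 2.114e+04 m², 10·log₁₀ of that is 43.250 dB.
L_p = 101 − 43.250 = 57.75 dB.

58 dB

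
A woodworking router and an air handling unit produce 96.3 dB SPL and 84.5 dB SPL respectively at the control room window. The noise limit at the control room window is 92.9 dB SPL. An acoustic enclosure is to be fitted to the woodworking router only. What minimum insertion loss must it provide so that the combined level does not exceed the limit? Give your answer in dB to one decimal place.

The untreated sources together contribute 10^(84.5/10) = 2.818e+08, i.e. 84.50 dB SPL.
To meet 92.9 dB SPL overall, the treated woodworking router may contribute at most 10^(92.9/10) − 2.818e+08 = 1.668e+09, i.e. 92.22 dB SPL.
Required insertion loss = 96.3 − 92.22 = 4.08 dB.

4.1 dB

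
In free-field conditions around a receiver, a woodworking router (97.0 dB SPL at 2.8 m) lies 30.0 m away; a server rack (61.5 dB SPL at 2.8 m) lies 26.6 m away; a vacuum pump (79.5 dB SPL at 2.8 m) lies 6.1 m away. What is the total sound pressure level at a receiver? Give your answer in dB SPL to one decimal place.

Apply inverse-square spreading to bring every level to the receiver, then sum 10^(L/10).
woodworking router: 97.0 − 20·log₁₀(30.0/2.8) = 97.0 − 20.60 = 76.40 dB SPL.
server rack: 61.5 − 20·log₁₀(26.6/2.8) = 61.5 − 19.55 = 41.95 dB SPL.
vacuum pump: 79.5 − 20·log₁₀(6.1/2.8) = 79.5 − 6.76 = 72.74 dB SPL.
Σ 10^(L/10) = 6.245e+07 → L_total = 10·log₁₀(6.245e+07) = 77.96 dB SPL.

78.0 dB SPL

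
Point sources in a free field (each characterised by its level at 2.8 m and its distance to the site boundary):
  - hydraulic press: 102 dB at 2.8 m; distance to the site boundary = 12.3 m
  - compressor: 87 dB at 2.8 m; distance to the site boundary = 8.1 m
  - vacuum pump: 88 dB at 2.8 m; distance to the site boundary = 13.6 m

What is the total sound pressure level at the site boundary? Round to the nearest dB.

First find each source's level at the receiver (point-source: −20·log₁₀(r/r_ref)), then combine on an intensity basis.
hydraulic press: 102 − 20·log₁₀(12.3/2.8) = 102 − 12.85 = 89.15 dB.
compressor: 87 − 20·log₁₀(8.1/2.8) = 87 − 9.23 = 77.77 dB.
vacuum pump: 88 − 20·log₁₀(13.6/2.8) = 88 − 13.73 = 74.27 dB.
Σ 10^(L/10) = 9.079e+08 → L_total = 10·log₁₀(9.079e+08) = 89.58 dB.

90 dB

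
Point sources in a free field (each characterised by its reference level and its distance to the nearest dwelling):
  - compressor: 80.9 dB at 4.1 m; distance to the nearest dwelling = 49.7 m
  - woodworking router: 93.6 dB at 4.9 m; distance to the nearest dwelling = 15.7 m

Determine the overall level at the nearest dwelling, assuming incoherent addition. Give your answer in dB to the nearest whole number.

84 dB

Apply inverse-square spreading to bring every level to the receiver, then sum 10^(L/10).
compressor: 80.9 − 20·log₁₀(49.7/4.1) = 80.9 − 21.67 = 59.23 dB.
woodworking router: 93.6 − 20·log₁₀(15.7/4.9) = 93.6 − 10.11 = 83.49 dB.
Σ 10^(L/10) = 2.240e+08 → L_total = 10·log₁₀(2.240e+08) = 83.50 dB.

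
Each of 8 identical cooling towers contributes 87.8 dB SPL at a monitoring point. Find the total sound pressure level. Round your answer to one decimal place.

96.8 dB SPL

N identical incoherent sources raise the level by 10·log₁₀ N.
L_total = 87.8 + 10·log₁₀(8) = 87.8 + 9.031 = 96.83 dB SPL.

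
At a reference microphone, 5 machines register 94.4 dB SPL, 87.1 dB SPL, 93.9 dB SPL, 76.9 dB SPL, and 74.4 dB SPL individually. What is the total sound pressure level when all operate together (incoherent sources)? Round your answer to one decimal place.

97.6 dB SPL

Incoherent sources combine by intensity addition: L_total = 10·log₁₀(Σ 10^(L_i/10)).
Σ 10^(L/10) = 10^(94.4/10) + 10^(87.1/10) + 10^(93.9/10) + 10^(76.9/10) + 10^(74.4/10) = 5.798e+09.
L_total = 10·log₁₀(5.798e+09) = 97.63 dB SPL.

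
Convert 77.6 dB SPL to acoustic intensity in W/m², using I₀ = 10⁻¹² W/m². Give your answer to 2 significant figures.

I = I₀·10^(L/10) = 10⁻¹² × 10^(77.6/10) = 10^(-4.240).

5.8e-05 W/m²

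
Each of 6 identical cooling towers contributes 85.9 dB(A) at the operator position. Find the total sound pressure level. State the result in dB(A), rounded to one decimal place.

93.7 dB(A)

N identical incoherent sources raise the level by 10·log₁₀ N.
L_total = 85.9 + 10·log₁₀(6) = 85.9 + 7.782 = 93.68 dB(A).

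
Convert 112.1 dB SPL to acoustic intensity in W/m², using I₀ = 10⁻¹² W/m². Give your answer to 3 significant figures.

I/I₀ = 10^(112.1/10) = 1.622e+11, so I = 1.622e+11 × 10⁻¹² W/m².

0.162 W/m²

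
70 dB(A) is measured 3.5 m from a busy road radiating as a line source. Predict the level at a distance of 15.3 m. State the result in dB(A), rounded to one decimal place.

For a line source, L₂ = L₁ − 10·log₁₀(r₂/r₁).
L₂ = 70 − 10·log₁₀(15.3/3.5) = 70 − 6.406 = 63.59 dB(A).

63.6 dB(A)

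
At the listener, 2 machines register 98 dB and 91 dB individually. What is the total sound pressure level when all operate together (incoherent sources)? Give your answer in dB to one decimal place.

98.8 dB

For uncorrelated sources the intensities add, so convert each level to linear form, sum, and take 10·log₁₀ of the total.
Σ 10^(L/10) = 10^(98/10) + 10^(91/10) = 7.568e+09.
L_total = 10·log₁₀(7.568e+09) = 98.79 dB.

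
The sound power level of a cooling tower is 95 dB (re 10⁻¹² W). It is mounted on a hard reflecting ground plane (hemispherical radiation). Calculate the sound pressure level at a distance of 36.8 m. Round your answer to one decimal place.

55.7 dB

The power spreads over a hemisphere of area 2π·r², so L_p = L_w − 10·log₁₀(2π·r²).
2π·r² = 8509 m², 10·log₁₀ of that is 39.299 dB.
L_p = 95 − 39.299 = 55.70 dB.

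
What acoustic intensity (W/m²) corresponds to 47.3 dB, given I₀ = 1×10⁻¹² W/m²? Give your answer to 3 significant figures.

L = 10·log₁₀(I/I₀) ⇒ I = I₀·10^(L/10) = 10⁻¹² × 10^4.73.

5.37e-08 W/m²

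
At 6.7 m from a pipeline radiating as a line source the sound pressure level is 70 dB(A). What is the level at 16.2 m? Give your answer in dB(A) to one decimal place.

66.2 dB(A)

For a line source, L₂ = L₁ − 10·log₁₀(r₂/r₁).
L₂ = 70 − 10·log₁₀(16.2/6.7) = 70 − 3.834 = 66.17 dB(A).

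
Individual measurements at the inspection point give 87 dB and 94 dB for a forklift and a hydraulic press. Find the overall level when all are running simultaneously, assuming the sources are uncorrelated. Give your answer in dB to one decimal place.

For uncorrelated sources the intensities add, so convert each level to linear form, sum, and take 10·log₁₀ of the total.
Σ 10^(L/10) = 10^(87/10) + 10^(94/10) = 3.013e+09.
L_total = 10·log₁₀(3.013e+09) = 94.79 dB.

94.8 dB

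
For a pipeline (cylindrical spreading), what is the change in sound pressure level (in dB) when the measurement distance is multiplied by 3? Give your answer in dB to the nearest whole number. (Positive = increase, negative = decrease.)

Line-source spreading: ΔL = −10·log₁₀(r₂/r₁).
ΔL = −10·log₁₀(3) = -4.77 dB.

-5 dB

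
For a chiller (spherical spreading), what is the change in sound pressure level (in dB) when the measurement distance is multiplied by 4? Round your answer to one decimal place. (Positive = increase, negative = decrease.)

-12.0 dB

With spherical spreading the level changes by −20·log₁₀(r₂/r₁).
ΔL = −20·log₁₀(4) = -12.04 dB.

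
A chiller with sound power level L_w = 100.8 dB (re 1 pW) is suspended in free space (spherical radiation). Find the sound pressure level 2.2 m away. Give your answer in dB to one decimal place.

L_p = L_w − 10·log₁₀(4π·r²) with r = 2.2 m.
4π·r² = 60.82 m², 10·log₁₀ of that is 17.841 dB.
L_p = 100.8 − 17.841 = 82.96 dB.

83.0 dB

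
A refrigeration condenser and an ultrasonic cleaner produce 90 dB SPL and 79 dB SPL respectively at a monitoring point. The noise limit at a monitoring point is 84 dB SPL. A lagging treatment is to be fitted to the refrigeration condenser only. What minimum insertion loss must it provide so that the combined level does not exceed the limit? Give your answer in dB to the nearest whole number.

8 dB

Everything except the refrigeration condenser sums to 10^(79/10) = 7.943e+07 in linear terms, 79.00 dB SPL.
To meet 84 dB SPL overall, the treated refrigeration condenser may contribute at most 10^(84/10) − 7.943e+07 = 1.718e+08, i.e. 82.35 dB SPL.
So the refrigeration condenser must be reduced from 90 to 82.35 dB SPL: IL = 7.65 dB.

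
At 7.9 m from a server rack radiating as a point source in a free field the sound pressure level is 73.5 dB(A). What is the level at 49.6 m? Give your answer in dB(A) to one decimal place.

57.5 dB(A)

For a point source, L₂ = L₁ − 20·log₁₀(r₂/r₁).
L₂ = 73.5 − 20·log₁₀(49.6/7.9) = 73.5 − 15.957 = 57.54 dB(A).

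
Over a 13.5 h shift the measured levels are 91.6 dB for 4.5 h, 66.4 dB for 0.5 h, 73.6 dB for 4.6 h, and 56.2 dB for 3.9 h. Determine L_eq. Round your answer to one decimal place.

L_eq = 10·log₁₀[(1/T)·Σ tᵢ·10^(Lᵢ/10)] with T = 13.5 h.
Σ tᵢ·10^(Lᵢ/10) = 4.5·10^(91.6/10) + 0.5·10^(66.4/10) + 4.6·10^(73.6/10) + 3.9·10^(56.2/10) = 6.614e+09.
L_eq = 10·log₁₀(6.614e+09/13.5) = 86.90 dB.

86.9 dB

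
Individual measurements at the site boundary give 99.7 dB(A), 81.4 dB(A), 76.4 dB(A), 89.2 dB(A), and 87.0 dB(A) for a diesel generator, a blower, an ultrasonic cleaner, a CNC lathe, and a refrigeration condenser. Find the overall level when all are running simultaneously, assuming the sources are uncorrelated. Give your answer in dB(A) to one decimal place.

For uncorrelated sources the intensities add, so convert each level to linear form, sum, and take 10·log₁₀ of the total.
Σ 10^(L/10) = 10^(99.7/10) + 10^(81.4/10) + 10^(76.4/10) + 10^(89.2/10) + 10^(87.0/10) = 1.085e+10.
L_total = 10·log₁₀(1.085e+10) = 100.35 dB(A).

100.4 dB(A)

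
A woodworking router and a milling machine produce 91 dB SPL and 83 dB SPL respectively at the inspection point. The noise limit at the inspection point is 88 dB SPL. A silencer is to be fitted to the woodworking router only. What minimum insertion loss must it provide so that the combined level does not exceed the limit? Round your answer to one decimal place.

4.7 dB

The untreated sources together contribute 10^(83/10) = 1.995e+08, i.e. 83.00 dB SPL.
To meet 88 dB SPL overall, the treated woodworking router may contribute at most 10^(88/10) − 1.995e+08 = 4.314e+08, i.e. 86.35 dB SPL.
Required insertion loss = 91 − 86.35 = 4.65 dB.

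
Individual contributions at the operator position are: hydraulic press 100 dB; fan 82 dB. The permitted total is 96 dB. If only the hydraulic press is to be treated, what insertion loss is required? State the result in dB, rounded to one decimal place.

4.2 dB

Everything except the hydraulic press sums to 10^(82/10) = 1.585e+08 in linear terms, 82.00 dB.
The limit corresponds to 10^(96/10) = 3.981e+09; subtracting the fixed part leaves 3.823e+09 for the hydraulic press, i.e. 95.82 dB.
So the hydraulic press must be reduced from 100 to 95.82 dB: IL = 4.18 dB.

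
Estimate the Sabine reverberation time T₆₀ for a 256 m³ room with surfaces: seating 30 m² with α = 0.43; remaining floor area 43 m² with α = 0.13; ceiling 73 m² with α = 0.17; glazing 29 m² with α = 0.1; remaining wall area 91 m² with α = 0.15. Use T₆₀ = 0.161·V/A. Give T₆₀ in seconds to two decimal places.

0.87 s

A = Σ Sᵢαᵢ = 30·0.43 + 43·0.13 + 73·0.17 + 29·0.1 + 91·0.15 = 47.45 m².
T₆₀ = 0.161·V/A = 0.161·256/47.45 = 0.869 s.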